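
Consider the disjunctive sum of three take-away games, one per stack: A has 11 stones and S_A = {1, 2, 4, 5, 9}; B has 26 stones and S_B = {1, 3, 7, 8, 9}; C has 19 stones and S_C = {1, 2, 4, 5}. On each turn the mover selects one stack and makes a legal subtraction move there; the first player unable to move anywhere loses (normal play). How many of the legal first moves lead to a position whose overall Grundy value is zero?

1

Stack A, S = {1, 2, 4, 5, 9}:
G(0) = 0
G(1) = mex{0} = 1
G(2) = mex{1,0} = 2
G(3) = mex{2,1} = 0
G(4) = mex{0,2,0} = 1
G(5) = mex{1,0,1,0} = 2
G(6) = mex{2,1,2,1} = 0
G(7) = mex{0,2,0,2} = 1
G(8) = mex{1,0,1,0} = 2
G(9) = mex{2,1,2,1,0} = 3
G(10) = mex{3,2,0,2,1} = 4
G(11) = mex{4,3,1,0,2} = 5
G_A(11) = 5.
Stack B, S = {1, 3, 7, 8, 9}:
n :  0  1  2  3  4  5  6  7  8  9 10 11 12 13 14 15 16 17 18 19 20 21 22 23 24 25 26
G :  0  1  0  1  0  1  0  1  2  3  2  3  2  3  2  3  0  1  0  1  0  1  0  1  2  3  2
G_B(26) = 2.
Stack C, S = {1, 2, 4, 5}:
G(0) = 0
G(1) = mex{0} = 1
G(2) = mex{1,0} = 2
G(3) = mex{2,1} = 0
G(4) = mex{0,2,0} = 1
G(5) = mex{1,0,1,0} = 2
G(6) = mex{2,1,2,1} = 0
G(7) = mex{0,2,0,2} = 1
G(8) = mex{1,0,1,0} = 2
G(9) = mex{2,1,2,1} = 0
G(10) = mex{0,2,0,2} = 1
G(11) = mex{1,0,1,0} = 2
G(12) = mex{2,1,2,1} = 0
G(13) = mex{0,2,0,2} = 1
G(14) = mex{1,0,1,0} = 2
G(15) = mex{2,1,2,1} = 0
G(16) = mex{0,2,0,2} = 1
G(17) = mex{1,0,1,0} = 2
G(18) = mex{2,1,2,1} = 0
G(19) = mex{0,2,0,2} = 1
G_C(19) = 1.
Combined Grundy value = 5 ⊕ 2 ⊕ 1 = 6.
A winning move leaves total XOR = 0, i.e. changes one component's Grundy value g to g ⊕ X where X is the current total.
Stack A: need g' = 5⊕6 = 3. Options: 11−1→G=4, 11−2→G=3, 11−4→G=1, 11−5→G=0, 11−9→G=2. Hits: 1.
Stack B: need g' = 2⊕6 = 4. Options: 26−1→G=3, 26−3→G=1, 26−7→G=1, 26−8→G=0, 26−9→G=1. Hits: 0.
Stack C: need g' = 1⊕6 = 7. Options: 19−1→G=0, 19−2→G=2, 19−4→G=0, 19−5→G=2. Hits: 0.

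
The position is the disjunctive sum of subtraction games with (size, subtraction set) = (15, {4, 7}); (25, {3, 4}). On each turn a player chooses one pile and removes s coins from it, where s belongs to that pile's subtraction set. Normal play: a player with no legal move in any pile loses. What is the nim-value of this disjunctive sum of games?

0

Pile A, S = {4, 7}:
n :  0  1  2  3  4  5  6  7  8  9 10 11 12 13 14 15
G :  0  0  0  0  1  1  1  1  2  2  2  0  0  0  0  1
G_A(15) = 1.
Pile B, S = {3, 4}:
n :  0  1  2  3  4  5  6  7  8  9 10 11 12 13 14 15 16 17 18 19 20 21 22 23 24 25
G :  0  0  0  1  1  1  2  0  0  0  1  1  1  2  0  0  0  1  1  1  2  0  0  0  1  1
G_B(25) = 1.
Combined Grundy value = 1 ⊕ 1 = 0.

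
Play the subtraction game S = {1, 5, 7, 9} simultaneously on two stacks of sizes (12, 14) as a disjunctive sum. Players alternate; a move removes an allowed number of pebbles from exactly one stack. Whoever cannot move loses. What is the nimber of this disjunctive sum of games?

0

All stacks use S = {1, 5, 7, 9}:
G(0) = 0
G(1) = mex{0} = 1
G(2) = mex{1} = 0
G(3) = mex{0} = 1
G(4) = mex{1} = 0
G(5) = mex{0,0} = 1
G(6) = mex{1,1} = 0
G(7) = mex{0,0,0} = 1
G(8) = mex{1,1,1} = 0
G(9) = mex{0,0,0,0} = 1
G(10) = mex{1,1,1,1} = 0
G(11) = mex{0,0,0,0} = 1
G(12) = mex{1,1,1,1} = 0
G(13) = mex{0,0,0,0} = 1
G(14) = mex{1,1,1,1} = 0
Stack A: G(12) = 0.
Stack B: G(14) = 0.
Combined Grundy value = 0 ⊕ 0 = 0.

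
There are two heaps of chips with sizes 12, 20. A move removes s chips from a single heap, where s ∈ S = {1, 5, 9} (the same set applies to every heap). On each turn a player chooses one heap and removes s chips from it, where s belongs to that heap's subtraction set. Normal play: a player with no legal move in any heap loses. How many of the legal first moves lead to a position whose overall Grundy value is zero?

0

All heaps use S = {1, 5, 9}:
n :  0  1  2  3  4  5  6  7  8  9 10 11 12 13 14 15 16 17 18 19 20
G :  0  1  0  1  0  1  0  1  0  1  0  1  0  1  0  1  0  1  0  1  0
Heap A: G(12) = 0.
Heap B: G(20) = 0.
Combined Grundy value = 0 ⊕ 0 = 0.
A winning move leaves total XOR = 0, i.e. changes one component's Grundy value g to g ⊕ X where X is the current total.
Heap A: target g' = 0⊕0 = 0, but every legal move changes the Grundy value (mex property), so 0 moves.
Heap B: target g' = 0⊕0 = 0, but every legal move changes the Grundy value (mex property), so 0 moves.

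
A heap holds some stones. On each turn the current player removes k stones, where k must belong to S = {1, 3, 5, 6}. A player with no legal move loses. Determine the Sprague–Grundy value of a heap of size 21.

2

n :  0  1  2  3  4  5  6  7  8  9 10 11 12 13 14 15 16 17 18 19 20 21
G :  0  1  0  1  0  1  2  3  2  3  2  0  1  0  1  0  1  2  3  2  3  2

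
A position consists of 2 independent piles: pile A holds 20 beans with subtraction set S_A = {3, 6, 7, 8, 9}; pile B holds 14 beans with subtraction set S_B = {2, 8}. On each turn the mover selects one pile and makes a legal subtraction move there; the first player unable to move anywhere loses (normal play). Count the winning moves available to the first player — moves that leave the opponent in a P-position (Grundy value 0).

Pile A, S = {3, 6, 7, 8, 9}:
n :  0  1  2  3  4  5  6  7  8  9 10 11 12 13 14 15 16 17 18 19 20
G :  0  0  0  1  1  1  2  2  2  3  3  3  0  0  0  1  1  1  2  2  2
G_A(20) = 2.
Pile B, S = {2, 8}:
G(0) = 0
G(1) = mex{} = 0
G(2) = mex{0} = 1
G(3) = mex{0} = 1
G(4) = mex{1} = 0
G(5) = mex{1} = 0
G(6) = mex{0} = 1
G(7) = mex{0} = 1
G(8) = mex{1,0} = 2
G(9) = mex{1,0} = 2
G(10) = mex{2,1} = 0
G(11) = mex{2,1} = 0
G(12) = mex{0,0} = 1
G(13) = mex{0,0} = 1
G(14) = mex{1,1} = 0
G_B(14) = 0.
Combined Grundy value = 2 ⊕ 0 = 2.
A winning move leaves total XOR = 0, i.e. changes one component's Grundy value g to g ⊕ X where X is the current total.
Pile A: need g' = 2⊕2 = 0. Options: 20−3→G=1, 20−6→G=0, 20−7→G=0, 20−8→G=0, 20−9→G=3. Hits: 3.
Pile B: need g' = 0⊕2 = 2. Options: 14−2→G=1, 14−8→G=1. Hits: 0.

3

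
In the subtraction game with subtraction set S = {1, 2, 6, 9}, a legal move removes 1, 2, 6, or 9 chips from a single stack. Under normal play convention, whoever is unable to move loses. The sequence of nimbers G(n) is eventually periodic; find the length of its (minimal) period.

7

n :  0  1  2  3  4  5  6  7  8  9 10 11 12 13 14 15 16 17
G :  0  1  2  0  1  2  3  0  1  2  0  1  2  3  0  1  2  0
G(n+7) = G(n) holds for n = 0,…,8 (a full window of length max(S) = 9), so the sequence is purely periodic with period 7.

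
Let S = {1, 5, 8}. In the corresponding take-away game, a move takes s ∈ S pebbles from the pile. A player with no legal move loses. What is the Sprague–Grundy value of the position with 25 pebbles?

G(0) = 0
G(1) = mex{0} = 1
G(2) = mex{1} = 0
G(3) = mex{0} = 1
G(4) = mex{1} = 0
G(5) = mex{0,0} = 1
G(6) = mex{1,1} = 0
G(7) = mex{0,0} = 1
G(8) = mex{1,1,0} = 2
G(9) = mex{2,0,1} = 3
G(10) = mex{3,1,0} = 2
G(11) = mex{2,0,1} = 3
G(12) = mex{3,1,0} = 2
G(13) = mex{2,2,1} = 0
G(14) = mex{0,3,0} = 1
G(15) = mex{1,2,1} = 0
G(16) = mex{0,3,2} = 1
G(17) = mex{1,2,3} = 0
G(18) = mex{0,0,2} = 1
G(19) = mex{1,1,3} = 0
G(20) = mex{0,0,2} = 1
G(21) = mex{1,1,0} = 2
G(22) = mex{2,0,1} = 3
G(23) = mex{3,1,0} = 2
G(24) = mex{2,0,1} = 3
G(25) = mex{3,1,0} = 2

2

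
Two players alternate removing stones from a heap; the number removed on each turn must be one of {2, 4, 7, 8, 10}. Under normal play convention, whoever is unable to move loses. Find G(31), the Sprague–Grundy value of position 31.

G(0) = 0
G(1) = mex{} = 0
G(2) = mex{0} = 1
G(3) = mex{0} = 1
G(4) = mex{1,0} = 2
G(5) = mex{1,0} = 2
G(6) = mex{2,1} = 0
G(7) = mex{2,1,0} = 3
G(8) = mex{0,2,0,0} = 1
G(9) = mex{3,2,1,0} = 4
G(10) = mex{1,0,1,1,0} = 2
G(11) = mex{4,3,2,1,0} = 5
G(12) = mex{2,1,2,2,1} = 0
G(13) = mex{5,4,0,2,1} = 3
G(14) = mex{0,2,3,0,2} = 1
G(15) = mex{3,5,1,3,2} = 0
G(16) = mex{1,0,4,1,0} = 2
G(17) = mex{0,3,2,4,3} = 1
G(18) = mex{2,1,5,2,1} = 0
G(19) = mex{1,0,0,5,4} = 2
G(20) = mex{0,2,3,0,2} = 1
G(21) = mex{2,1,1,3,5} = 0
G(22) = mex{1,0,0,1,0} = 2
G(23) = mex{0,2,2,0,3} = 1
G(24) = mex{2,1,1,2,1} = 0
G(25) = mex{1,0,0,1,0} = 2
G(26) = mex{0,2,2,0,2} = 1
G(27) = mex{2,1,1,2,1} = 0
G(28) = mex{1,0,0,1,0} = 2
G(29) = mex{0,2,2,0,2} = 1
G(30) = mex{2,1,1,2,1} = 0
G(31) = mex{1,0,0,1,0} = 2

2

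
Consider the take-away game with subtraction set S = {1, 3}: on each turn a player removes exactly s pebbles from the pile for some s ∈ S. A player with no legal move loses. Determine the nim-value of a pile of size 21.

1

n :  0  1  2  3  4  5  6  7  8  9 10 11 12 13 14 15 16 17 18 19 20 21
G :  0  1  0  1  0  1  0  1  0  1  0  1  0  1  0  1  0  1  0  1  0  1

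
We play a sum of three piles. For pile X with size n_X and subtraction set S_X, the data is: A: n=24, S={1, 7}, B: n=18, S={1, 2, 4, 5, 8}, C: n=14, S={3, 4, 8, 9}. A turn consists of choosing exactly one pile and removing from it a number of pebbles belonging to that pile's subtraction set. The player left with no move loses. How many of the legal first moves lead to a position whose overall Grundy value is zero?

Pile A, S = {1, 7}:
n :  0  1  2  3  4  5  6  7  8  9 10 11 12 13 14 15 16 17 18 19 20 21 22 23 24
G :  0  1  0  1  0  1  0  1  0  1  0  1  0  1  0  1  0  1  0  1  0  1  0  1  0
G_A(24) = 0.
Pile B, S = {1, 2, 4, 5, 8}:
G(0) = 0
G(1) = mex{0} = 1
G(2) = mex{1,0} = 2
G(3) = mex{2,1} = 0
G(4) = mex{0,2,0} = 1
G(5) = mex{1,0,1,0} = 2
G(6) = mex{2,1,2,1} = 0
G(7) = mex{0,2,0,2} = 1
G(8) = mex{1,0,1,0,0} = 2
G(9) = mex{2,1,2,1,1} = 0
G(10) = mex{0,2,0,2,2} = 1
G(11) = mex{1,0,1,0,0} = 2
G(12) = mex{2,1,2,1,1} = 0
G(13) = mex{0,2,0,2,2} = 1
G(14) = mex{1,0,1,0,0} = 2
G(15) = mex{2,1,2,1,1} = 0
G(16) = mex{0,2,0,2,2} = 1
G(17) = mex{1,0,1,0,0} = 2
G(18) = mex{2,1,2,1,1} = 0
G_B(18) = 0.
Pile C, S = {3, 4, 8, 9}:
G(0) = 0
G(1) = mex{} = 0
G(2) = mex{} = 0
G(3) = mex{0} = 1
G(4) = mex{0,0} = 1
G(5) = mex{0,0} = 1
G(6) = mex{1,0} = 2
G(7) = mex{1,1} = 0
G(8) = mex{1,1,0} = 2
G(9) = mex{2,1,0,0} = 3
G(10) = mex{0,2,0,0} = 1
G(11) = mex{2,0,1,0} = 3
G(12) = mex{3,2,1,1} = 0
G(13) = mex{1,3,1,1} = 0
G(14) = mex{3,1,2,1} = 0
G_C(14) = 0.
Combined Grundy value = 0 ⊕ 0 ⊕ 0 = 0.
A winning move leaves total XOR = 0, i.e. changes one component's Grundy value g to g ⊕ X where X is the current total.
Pile A: target g' = 0⊕0 = 0, but every legal move changes the Grundy value (mex property), so 0 moves.
Pile B: target g' = 0⊕0 = 0, but every legal move changes the Grundy value (mex property), so 0 moves.
Pile C: target g' = 0⊕0 = 0, but every legal move changes the Grundy value (mex property), so 0 moves.

0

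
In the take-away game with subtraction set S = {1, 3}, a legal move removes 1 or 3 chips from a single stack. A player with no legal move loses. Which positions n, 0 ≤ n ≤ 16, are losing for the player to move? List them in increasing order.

0, 2, 4, 6, 8, 10, 12, 14, 16

G(0) = 0
G(1) = mex{0} = 1
G(2) = mex{1} = 0
G(3) = mex{0,0} = 1
G(4) = mex{1,1} = 0
G(5) = mex{0,0} = 1
G(6) = mex{1,1} = 0
G(7) = mex{0,0} = 1
G(8) = mex{1,1} = 0
G(9) = mex{0,0} = 1
G(10) = mex{1,1} = 0
G(11) = mex{0,0} = 1
G(12) = mex{1,1} = 0
G(13) = mex{0,0} = 1
G(14) = mex{1,1} = 0
G(15) = mex{0,0} = 1
G(16) = mex{1,1} = 0
P-positions are exactly the n with G(n) = 0.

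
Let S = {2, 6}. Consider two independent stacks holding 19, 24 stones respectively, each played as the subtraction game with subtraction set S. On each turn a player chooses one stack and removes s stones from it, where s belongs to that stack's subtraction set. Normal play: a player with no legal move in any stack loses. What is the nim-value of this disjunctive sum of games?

1

All stacks use S = {2, 6}:
G(0) = 0
G(1) = mex{} = 0
G(2) = mex{0} = 1
G(3) = mex{0} = 1
G(4) = mex{1} = 0
G(5) = mex{1} = 0
G(6) = mex{0,0} = 1
G(7) = mex{0,0} = 1
G(8) = mex{1,1} = 0
G(9) = mex{1,1} = 0
G(10) = mex{0,0} = 1
G(11) = mex{0,0} = 1
G(12) = mex{1,1} = 0
G(13) = mex{1,1} = 0
G(14) = mex{0,0} = 1
G(15) = mex{0,0} = 1
G(16) = mex{1,1} = 0
G(17) = mex{1,1} = 0
G(18) = mex{0,0} = 1
G(19) = mex{0,0} = 1
G(20) = mex{1,1} = 0
G(21) = mex{1,1} = 0
G(22) = mex{0,0} = 1
G(23) = mex{0,0} = 1
G(24) = mex{1,1} = 0
Stack A: G(19) = 1.
Stack B: G(24) = 0.
Combined Grundy value = 1 ⊕ 0 = 1.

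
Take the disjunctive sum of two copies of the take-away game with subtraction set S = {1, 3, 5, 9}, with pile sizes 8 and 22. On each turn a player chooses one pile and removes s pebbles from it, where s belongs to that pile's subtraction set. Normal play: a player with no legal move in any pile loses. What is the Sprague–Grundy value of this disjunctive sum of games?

0

All piles use S = {1, 3, 5, 9}:
n :  0  1  2  3  4  5  6  7  8  9 10 11 12 13 14 15 16 17 18 19 20 21 22
G :  0  1  0  1  0  1  0  1  0  1  0  1  0  1  0  1  0  1  0  1  0  1  0
Pile A: G(8) = 0.
Pile B: G(22) = 0.
Combined Grundy value = 0 ⊕ 0 = 0.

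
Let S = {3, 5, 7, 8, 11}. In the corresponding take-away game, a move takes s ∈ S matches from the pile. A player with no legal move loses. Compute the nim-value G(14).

n :  0  1  2  3  4  5  6  7  8  9 10 11 12 13 14
G :  0  0  0  1  1  1  2  2  2  3  3  3  4  4  0

0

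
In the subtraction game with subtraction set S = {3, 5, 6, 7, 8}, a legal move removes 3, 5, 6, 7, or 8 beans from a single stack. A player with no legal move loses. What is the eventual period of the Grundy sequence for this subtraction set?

11

n :  0  1  2  3  4  5  6  7  8  9 10 11 12 13 14 15 16 17 18 19 20 21 22 23
G :  0  0  0  1  1  1  2  2  2  3  3  0  0  0  1  1  1  2  2  2  3  3  0  0
G(n+11) = G(n) holds for n = 0,…,7 (a full window of length max(S) = 8), so the sequence is purely periodic with period 11.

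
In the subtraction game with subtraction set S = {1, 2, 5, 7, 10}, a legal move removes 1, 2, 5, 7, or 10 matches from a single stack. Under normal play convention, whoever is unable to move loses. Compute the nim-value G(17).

n :  0  1  2  3  4  5  6  7  8  9 10 11 12 13 14 15 16 17
G :  0  1  2  0  1  2  0  1  2  0  1  2  0  1  2  0  1  2

2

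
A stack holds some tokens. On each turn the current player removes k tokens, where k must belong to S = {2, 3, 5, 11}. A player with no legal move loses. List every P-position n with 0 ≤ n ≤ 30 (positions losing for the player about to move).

G(0) = 0
G(1) = mex{} = 0
G(2) = mex{0} = 1
G(3) = mex{0,0} = 1
G(4) = mex{1,0} = 2
G(5) = mex{1,1,0} = 2
G(6) = mex{2,1,0} = 3
G(7) = mex{2,2,1} = 0
G(8) = mex{3,2,1} = 0
G(9) = mex{0,3,2} = 1
G(10) = mex{0,0,2} = 1
G(11) = mex{1,0,3,0} = 2
G(12) = mex{1,1,0,0} = 2
G(13) = mex{2,1,0,1} = 3
G(14) = mex{2,2,1,1} = 0
G(15) = mex{3,2,1,2} = 0
G(16) = mex{0,3,2,2} = 1
G(17) = mex{0,0,2,3} = 1
G(18) = mex{1,0,3,0} = 2
G(19) = mex{1,1,0,0} = 2
G(20) = mex{2,1,0,1} = 3
G(21) = mex{2,2,1,1} = 0
G(22) = mex{3,2,1,2} = 0
G(23) = mex{0,3,2,2} = 1
G(24) = mex{0,0,2,3} = 1
G(25) = mex{1,0,3,0} = 2
G(26) = mex{1,1,0,0} = 2
G(27) = mex{2,1,0,1} = 3
G(28) = mex{2,2,1,1} = 0
G(29) = mex{3,2,1,2} = 0
G(30) = mex{0,3,2,2} = 1
P-positions are exactly the n with G(n) = 0.

0, 1, 7, 8, 14, 15, 21, 22, 28, 29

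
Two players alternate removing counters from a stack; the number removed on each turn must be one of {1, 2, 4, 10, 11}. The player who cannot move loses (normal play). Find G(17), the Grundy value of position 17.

2

n :  0  1  2  3  4  5  6  7  8  9 10 11 12 13 14 15 16 17
G :  0  1  2  0  1  2  0  1  2  0  1  2  0  1  2  0  1  2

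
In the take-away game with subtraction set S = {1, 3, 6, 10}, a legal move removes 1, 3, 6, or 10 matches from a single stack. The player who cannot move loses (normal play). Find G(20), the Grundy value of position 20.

G(0) = 0
G(1) = mex{0} = 1
G(2) = mex{1} = 0
G(3) = mex{0,0} = 1
G(4) = mex{1,1} = 0
G(5) = mex{0,0} = 1
G(6) = mex{1,1,0} = 2
G(7) = mex{2,0,1} = 3
G(8) = mex{3,1,0} = 2
G(9) = mex{2,2,1} = 0
G(10) = mex{0,3,0,0} = 1
G(11) = mex{1,2,1,1} = 0
G(12) = mex{0,0,2,0} = 1
G(13) = mex{1,1,3,1} = 0
G(14) = mex{0,0,2,0} = 1
G(15) = mex{1,1,0,1} = 2
G(16) = mex{2,0,1,2} = 3
G(17) = mex{3,1,0,3} = 2
G(18) = mex{2,2,1,2} = 0
G(19) = mex{0,3,0,0} = 1
G(20) = mex{1,2,1,1} = 0

0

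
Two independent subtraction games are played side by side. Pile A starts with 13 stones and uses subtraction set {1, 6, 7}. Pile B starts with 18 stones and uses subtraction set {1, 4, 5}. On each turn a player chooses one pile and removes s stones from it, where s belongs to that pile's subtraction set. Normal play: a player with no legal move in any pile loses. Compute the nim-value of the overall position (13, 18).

Pile A, S = {1, 6, 7}:
n :  0  1  2  3  4  5  6  7  8  9 10 11 12 13
G :  0  1  0  1  0  1  2  3  2  3  2  3  0  1
G_A(13) = 1.
Pile B, S = {1, 4, 5}:
G(0) = 0
G(1) = mex{0} = 1
G(2) = mex{1} = 0
G(3) = mex{0} = 1
G(4) = mex{1,0} = 2
G(5) = mex{2,1,0} = 3
G(6) = mex{3,0,1} = 2
G(7) = mex{2,1,0} = 3
G(8) = mex{3,2,1} = 0
G(9) = mex{0,3,2} = 1
G(10) = mex{1,2,3} = 0
G(11) = mex{0,3,2} = 1
G(12) = mex{1,0,3} = 2
G(13) = mex{2,1,0} = 3
G(14) = mex{3,0,1} = 2
G(15) = mex{2,1,0} = 3
G(16) = mex{3,2,1} = 0
G(17) = mex{0,3,2} = 1
G(18) = mex{1,2,3} = 0
G_B(18) = 0.
Combined Grundy value = 1 ⊕ 0 = 1.

1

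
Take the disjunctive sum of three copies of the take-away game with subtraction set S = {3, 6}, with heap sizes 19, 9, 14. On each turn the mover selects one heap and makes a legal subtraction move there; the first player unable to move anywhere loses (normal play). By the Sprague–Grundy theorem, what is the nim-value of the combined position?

1

All heaps use S = {3, 6}:
n :  0  1  2  3  4  5  6  7  8  9 10 11 12 13 14 15 16 17 18 19
G :  0  0  0  1  1  1  2  2  2  0  0  0  1  1  1  2  2  2  0  0
Heap A: G(19) = 0.
Heap B: G(9) = 0.
Heap C: G(14) = 1.
Combined Grundy value = 0 ⊕ 0 ⊕ 1 = 1.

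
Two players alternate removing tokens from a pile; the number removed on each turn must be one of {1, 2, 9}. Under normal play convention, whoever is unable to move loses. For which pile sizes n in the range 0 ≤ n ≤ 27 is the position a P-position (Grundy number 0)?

G(0) = 0
G(1) = mex{0} = 1
G(2) = mex{1,0} = 2
G(3) = mex{2,1} = 0
G(4) = mex{0,2} = 1
G(5) = mex{1,0} = 2
G(6) = mex{2,1} = 0
G(7) = mex{0,2} = 1
G(8) = mex{1,0} = 2
G(9) = mex{2,1,0} = 3
G(10) = mex{3,2,1} = 0
G(11) = mex{0,3,2} = 1
G(12) = mex{1,0,0} = 2
G(13) = mex{2,1,1} = 0
G(14) = mex{0,2,2} = 1
G(15) = mex{1,0,0} = 2
G(16) = mex{2,1,1} = 0
G(17) = mex{0,2,2} = 1
G(18) = mex{1,0,3} = 2
G(19) = mex{2,1,0} = 3
G(20) = mex{3,2,1} = 0
G(21) = mex{0,3,2} = 1
G(22) = mex{1,0,0} = 2
G(23) = mex{2,1,1} = 0
G(24) = mex{0,2,2} = 1
G(25) = mex{1,0,0} = 2
G(26) = mex{2,1,1} = 0
G(27) = mex{0,2,2} = 1
P-positions are exactly the n with G(n) = 0.

0, 3, 6, 10, 13, 16, 20, 23, 26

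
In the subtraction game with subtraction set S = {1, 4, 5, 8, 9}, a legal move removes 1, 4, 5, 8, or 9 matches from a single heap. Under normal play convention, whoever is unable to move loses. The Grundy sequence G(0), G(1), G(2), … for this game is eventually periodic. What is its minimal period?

12

G(0) = 0
G(1) = mex{0} = 1
G(2) = mex{1} = 0
G(3) = mex{0} = 1
G(4) = mex{1,0} = 2
G(5) = mex{2,1,0} = 3
G(6) = mex{3,0,1} = 2
G(7) = mex{2,1,0} = 3
G(8) = mex{3,2,1,0} = 4
G(9) = mex{4,3,2,1,0} = 5
G(10) = mex{5,2,3,0,1} = 4
G(11) = mex{4,3,2,1,0} = 5
G(12) = mex{5,4,3,2,1} = 0
G(13) = mex{0,5,4,3,2} = 1
G(14) = mex{1,4,5,2,3} = 0
G(15) = mex{0,5,4,3,2} = 1
G(16) = mex{1,0,5,4,3} = 2
G(17) = mex{2,1,0,5,4} = 3
G(18) = mex{3,0,1,4,5} = 2
G(19) = mex{2,1,0,5,4} = 3
G(20) = mex{3,2,1,0,5} = 4
G(21) = mex{4,3,2,1,0} = 5
G(22) = mex{5,2,3,0,1} = 4
G(23) = mex{4,3,2,1,0} = 5
G(24) = mex{5,4,3,2,1} = 0
G(25) = mex{0,5,4,3,2} = 1
G(n+12) = G(n) holds for n = 0,…,8 (a full window of length max(S) = 9), so the sequence is purely periodic with period 12.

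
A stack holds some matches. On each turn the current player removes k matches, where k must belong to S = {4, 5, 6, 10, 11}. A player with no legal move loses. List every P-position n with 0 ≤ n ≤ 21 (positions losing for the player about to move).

G(0) = 0
G(1) = mex{} = 0
G(2) = mex{} = 0
G(3) = mex{} = 0
G(4) = mex{0} = 1
G(5) = mex{0,0} = 1
G(6) = mex{0,0,0} = 1
G(7) = mex{0,0,0} = 1
G(8) = mex{1,0,0} = 2
G(9) = mex{1,1,0} = 2
G(10) = mex{1,1,1,0} = 2
G(11) = mex{1,1,1,0,0} = 2
G(12) = mex{2,1,1,0,0} = 3
G(13) = mex{2,2,1,0,0} = 3
G(14) = mex{2,2,2,1,0} = 3
G(15) = mex{2,2,2,1,1} = 0
G(16) = mex{3,2,2,1,1} = 0
G(17) = mex{3,3,2,1,1} = 0
G(18) = mex{3,3,3,2,1} = 0
G(19) = mex{0,3,3,2,2} = 1
G(20) = mex{0,0,3,2,2} = 1
G(21) = mex{0,0,0,2,2} = 1
P-positions are exactly the n with G(n) = 0.

0, 1, 2, 3, 15, 16, 17, 18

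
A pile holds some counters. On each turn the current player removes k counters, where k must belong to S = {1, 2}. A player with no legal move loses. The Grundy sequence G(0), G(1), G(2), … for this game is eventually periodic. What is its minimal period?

n :  0  1  2  3  4  5  6  7  8  9 10 11 12 13 14
G :  0  1  2  0  1  2  0  1  2  0  1  2  0  1  2
G(n+3) = G(n) holds for n = 0,…,1 (a full window of length max(S) = 2), so the sequence is purely periodic with period 3.

3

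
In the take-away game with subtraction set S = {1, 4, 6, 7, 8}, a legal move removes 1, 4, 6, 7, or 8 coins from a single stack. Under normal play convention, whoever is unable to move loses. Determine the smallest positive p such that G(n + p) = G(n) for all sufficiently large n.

n :  0  1  2  3  4  5  6  7  8  9 10 11 12 13 14 15 16 17 18 19 20 21 22 23 24 25 26 27 28 29
G :  0  1  0  1  2  0  1  2  3  2  3  4  5  3  0  1  0  1  2  0  1  2  3  2  3  4  5  3  0  1
G(n+14) = G(n) holds for n = 0,…,7 (a full window of length max(S) = 8), so the sequence is purely periodic with period 14.

14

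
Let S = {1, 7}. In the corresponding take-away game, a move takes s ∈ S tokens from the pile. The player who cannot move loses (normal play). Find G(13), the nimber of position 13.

1

G(0) = 0
G(1) = mex{0} = 1
G(2) = mex{1} = 0
G(3) = mex{0} = 1
G(4) = mex{1} = 0
G(5) = mex{0} = 1
G(6) = mex{1} = 0
G(7) = mex{0,0} = 1
G(8) = mex{1,1} = 0
G(9) = mex{0,0} = 1
G(10) = mex{1,1} = 0
G(11) = mex{0,0} = 1
G(12) = mex{1,1} = 0
G(13) = mex{0,0} = 1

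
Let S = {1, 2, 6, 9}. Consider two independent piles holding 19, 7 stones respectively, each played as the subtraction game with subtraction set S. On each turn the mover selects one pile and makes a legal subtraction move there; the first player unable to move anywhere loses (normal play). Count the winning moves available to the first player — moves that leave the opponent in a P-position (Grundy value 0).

All piles use S = {1, 2, 6, 9}:
G(0) = 0
G(1) = mex{0} = 1
G(2) = mex{1,0} = 2
G(3) = mex{2,1} = 0
G(4) = mex{0,2} = 1
G(5) = mex{1,0} = 2
G(6) = mex{2,1,0} = 3
G(7) = mex{3,2,1} = 0
G(8) = mex{0,3,2} = 1
G(9) = mex{1,0,0,0} = 2
G(10) = mex{2,1,1,1} = 0
G(11) = mex{0,2,2,2} = 1
G(12) = mex{1,0,3,0} = 2
G(13) = mex{2,1,0,1} = 3
G(14) = mex{3,2,1,2} = 0
G(15) = mex{0,3,2,3} = 1
G(16) = mex{1,0,0,0} = 2
G(17) = mex{2,1,1,1} = 0
G(18) = mex{0,2,2,2} = 1
G(19) = mex{1,0,3,0} = 2
Pile A: G(19) = 2.
Pile B: G(7) = 0.
Combined Grundy value = 2 ⊕ 0 = 2.
A winning move leaves total XOR = 0, i.e. changes one component's Grundy value g to g ⊕ X where X is the current total.
Pile A: need g' = 2⊕2 = 0. Options: 19−1→G=1, 19−2→G=0, 19−6→G=3, 19−9→G=0. Hits: 2.
Pile B: need g' = 0⊕2 = 2. Options: 7−1→G=3, 7−2→G=2, 7−6→G=1. Hits: 1.

3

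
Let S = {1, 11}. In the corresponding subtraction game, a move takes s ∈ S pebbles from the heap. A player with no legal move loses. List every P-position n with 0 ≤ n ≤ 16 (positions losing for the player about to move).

G(0) = 0
G(1) = mex{0} = 1
G(2) = mex{1} = 0
G(3) = mex{0} = 1
G(4) = mex{1} = 0
G(5) = mex{0} = 1
G(6) = mex{1} = 0
G(7) = mex{0} = 1
G(8) = mex{1} = 0
G(9) = mex{0} = 1
G(10) = mex{1} = 0
G(11) = mex{0,0} = 1
G(12) = mex{1,1} = 0
G(13) = mex{0,0} = 1
G(14) = mex{1,1} = 0
G(15) = mex{0,0} = 1
G(16) = mex{1,1} = 0
P-positions are exactly the n with G(n) = 0.

0, 2, 4, 6, 8, 10, 12, 14, 16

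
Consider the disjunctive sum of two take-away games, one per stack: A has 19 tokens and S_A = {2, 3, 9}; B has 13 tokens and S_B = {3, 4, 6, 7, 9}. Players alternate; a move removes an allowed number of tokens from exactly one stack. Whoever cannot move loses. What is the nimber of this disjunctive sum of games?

Stack A, S = {2, 3, 9}:
n :  0  1  2  3  4  5  6  7  8  9 10 11 12 13 14 15 16 17 18 19
G :  0  0  1  1  2  0  0  1  1  2  2  0  0  1  1  2  0  0  1  1
G_A(19) = 1.
Stack B, S = {3, 4, 6, 7, 9}:
n :  0  1  2  3  4  5  6  7  8  9 10 11 12 13
G :  0  0  0  1  1  1  2  2  2  3  3  3  0  0
G_B(13) = 0.
Combined Grundy value = 1 ⊕ 0 = 1.

1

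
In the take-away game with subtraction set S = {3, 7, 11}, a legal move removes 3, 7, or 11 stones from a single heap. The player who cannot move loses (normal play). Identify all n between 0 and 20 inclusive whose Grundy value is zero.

G(0) = 0
G(1) = mex{} = 0
G(2) = mex{} = 0
G(3) = mex{0} = 1
G(4) = mex{0} = 1
G(5) = mex{0} = 1
G(6) = mex{1} = 0
G(7) = mex{1,0} = 2
G(8) = mex{1,0} = 2
G(9) = mex{0,0} = 1
G(10) = mex{2,1} = 0
G(11) = mex{2,1,0} = 3
G(12) = mex{1,1,0} = 2
G(13) = mex{0,0,0} = 1
G(14) = mex{3,2,1} = 0
G(15) = mex{2,2,1} = 0
G(16) = mex{1,1,1} = 0
G(17) = mex{0,0,0} = 1
G(18) = mex{0,3,2} = 1
G(19) = mex{0,2,2} = 1
G(20) = mex{1,1,1} = 0
P-positions are exactly the n with G(n) = 0.

0, 1, 2, 6, 10, 14, 15, 16, 20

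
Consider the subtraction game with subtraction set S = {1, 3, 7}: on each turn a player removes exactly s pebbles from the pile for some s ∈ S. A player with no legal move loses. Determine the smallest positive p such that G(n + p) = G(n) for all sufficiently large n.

n :  0  1  2  3  4  5  6  7  8  9 10 11 12 13 14
G :  0  1  0  1  0  1  0  1  0  1  0  1  0  1  0
G(n+2) = G(n) holds for n = 0,…,6 (a full window of length max(S) = 7), so the sequence is purely periodic with period 2.

2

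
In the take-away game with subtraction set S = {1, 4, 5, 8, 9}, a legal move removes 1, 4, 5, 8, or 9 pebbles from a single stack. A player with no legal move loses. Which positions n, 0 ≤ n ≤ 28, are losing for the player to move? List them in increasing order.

G(0) = 0
G(1) = mex{0} = 1
G(2) = mex{1} = 0
G(3) = mex{0} = 1
G(4) = mex{1,0} = 2
G(5) = mex{2,1,0} = 3
G(6) = mex{3,0,1} = 2
G(7) = mex{2,1,0} = 3
G(8) = mex{3,2,1,0} = 4
G(9) = mex{4,3,2,1,0} = 5
G(10) = mex{5,2,3,0,1} = 4
G(11) = mex{4,3,2,1,0} = 5
G(12) = mex{5,4,3,2,1} = 0
G(13) = mex{0,5,4,3,2} = 1
G(14) = mex{1,4,5,2,3} = 0
G(15) = mex{0,5,4,3,2} = 1
G(16) = mex{1,0,5,4,3} = 2
G(17) = mex{2,1,0,5,4} = 3
G(18) = mex{3,0,1,4,5} = 2
G(19) = mex{2,1,0,5,4} = 3
G(20) = mex{3,2,1,0,5} = 4
G(21) = mex{4,3,2,1,0} = 5
G(22) = mex{5,2,3,0,1} = 4
G(23) = mex{4,3,2,1,0} = 5
G(24) = mex{5,4,3,2,1} = 0
G(25) = mex{0,5,4,3,2} = 1
G(26) = mex{1,4,5,2,3} = 0
G(27) = mex{0,5,4,3,2} = 1
G(28) = mex{1,0,5,4,3} = 2
P-positions are exactly the n with G(n) = 0.

0, 2, 12, 14, 24, 26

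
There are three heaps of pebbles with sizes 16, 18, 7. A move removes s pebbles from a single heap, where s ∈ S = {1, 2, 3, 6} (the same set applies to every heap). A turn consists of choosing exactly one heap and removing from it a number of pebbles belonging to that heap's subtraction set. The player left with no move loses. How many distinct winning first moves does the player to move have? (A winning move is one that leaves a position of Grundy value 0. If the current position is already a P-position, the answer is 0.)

3

All heaps use S = {1, 2, 3, 6}:
n :  0  1  2  3  4  5  6  7  8  9 10 11 12 13 14 15 16 17 18
G :  0  1  2  3  0  1  2  3  0  1  2  3  0  1  2  3  0  1  2
Heap A: G(16) = 0.
Heap B: G(18) = 2.
Heap C: G(7) = 3.
Combined Grundy value = 0 ⊕ 2 ⊕ 3 = 1.
A winning move leaves total XOR = 0, i.e. changes one component's Grundy value g to g ⊕ X where X is the current total.
Heap A: need g' = 0⊕1 = 1. Options: 16−1→G=3, 16−2→G=2, 16−3→G=1, 16−6→G=2. Hits: 1.
Heap B: need g' = 2⊕1 = 3. Options: 18−1→G=1, 18−2→G=0, 18−3→G=3, 18−6→G=0. Hits: 1.
Heap C: need g' = 3⊕1 = 2. Options: 7−1→G=2, 7−2→G=1, 7−3→G=0, 7−6→G=1. Hits: 1.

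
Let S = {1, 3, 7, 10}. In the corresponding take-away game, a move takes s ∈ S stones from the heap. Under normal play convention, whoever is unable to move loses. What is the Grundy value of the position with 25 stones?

0

n :  0  1  2  3  4  5  6  7  8  9 10 11 12 13 14 15 16 17 18 19 20 21 22 23 24 25
G :  0  1  0  1  0  1  0  1  0  1  2  3  2  3  2  3  2  0  1  0  1  0  1  0  1  0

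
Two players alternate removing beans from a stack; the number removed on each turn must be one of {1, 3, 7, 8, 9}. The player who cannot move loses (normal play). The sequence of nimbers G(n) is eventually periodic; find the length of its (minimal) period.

16

G(0) = 0
G(1) = mex{0} = 1
G(2) = mex{1} = 0
G(3) = mex{0,0} = 1
G(4) = mex{1,1} = 0
G(5) = mex{0,0} = 1
G(6) = mex{1,1} = 0
G(7) = mex{0,0,0} = 1
G(8) = mex{1,1,1,0} = 2
G(9) = mex{2,0,0,1,0} = 3
G(10) = mex{3,1,1,0,1} = 2
G(11) = mex{2,2,0,1,0} = 3
G(12) = mex{3,3,1,0,1} = 2
G(13) = mex{2,2,0,1,0} = 3
G(14) = mex{3,3,1,0,1} = 2
G(15) = mex{2,2,2,1,0} = 3
G(16) = mex{3,3,3,2,1} = 0
G(17) = mex{0,2,2,3,2} = 1
G(18) = mex{1,3,3,2,3} = 0
G(19) = mex{0,0,2,3,2} = 1
G(20) = mex{1,1,3,2,3} = 0
G(21) = mex{0,0,2,3,2} = 1
G(22) = mex{1,1,3,2,3} = 0
G(23) = mex{0,0,0,3,2} = 1
G(24) = mex{1,1,1,0,3} = 2
G(25) = mex{2,0,0,1,0} = 3
G(26) = mex{3,1,1,0,1} = 2
G(27) = mex{2,2,0,1,0} = 3
G(28) = mex{3,3,1,0,1} = 2
G(29) = mex{2,2,0,1,0} = 3
G(30) = mex{3,3,1,0,1} = 2
G(31) = mex{2,2,2,1,0} = 3
G(32) = mex{3,3,3,2,1} = 0
G(33) = mex{0,2,2,3,2} = 1
G(n+16) = G(n) holds for n = 0,…,8 (a full window of length max(S) = 9), so the sequence is purely periodic with period 16.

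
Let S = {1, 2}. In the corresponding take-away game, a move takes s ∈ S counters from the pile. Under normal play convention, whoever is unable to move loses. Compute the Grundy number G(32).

2

n :  0  1  2  3  4  5  6  7  8  9 10 11 12 13 14 15 16 17 18 19 20 21 22 23 24 25 26 27 28 29 30 31 32
G :  0  1  2  0  1  2  0  1  2  0  1  2  0  1  2  0  1  2  0  1  2  0  1  2  0  1  2  0  1  2  0  1  2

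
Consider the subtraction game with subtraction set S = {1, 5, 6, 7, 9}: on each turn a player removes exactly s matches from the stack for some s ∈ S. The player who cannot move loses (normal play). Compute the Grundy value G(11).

3

G(0) = 0
G(1) = mex{0} = 1
G(2) = mex{1} = 0
G(3) = mex{0} = 1
G(4) = mex{1} = 0
G(5) = mex{0,0} = 1
G(6) = mex{1,1,0} = 2
G(7) = mex{2,0,1,0} = 3
G(8) = mex{3,1,0,1} = 2
G(9) = mex{2,0,1,0,0} = 3
G(10) = mex{3,1,0,1,1} = 2
G(11) = mex{2,2,1,0,0} = 3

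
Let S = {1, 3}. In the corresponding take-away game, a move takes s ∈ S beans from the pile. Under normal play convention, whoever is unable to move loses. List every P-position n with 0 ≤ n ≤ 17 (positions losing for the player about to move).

0, 2, 4, 6, 8, 10, 12, 14, 16

G(0) = 0
G(1) = mex{0} = 1
G(2) = mex{1} = 0
G(3) = mex{0,0} = 1
G(4) = mex{1,1} = 0
G(5) = mex{0,0} = 1
G(6) = mex{1,1} = 0
G(7) = mex{0,0} = 1
G(8) = mex{1,1} = 0
G(9) = mex{0,0} = 1
G(10) = mex{1,1} = 0
G(11) = mex{0,0} = 1
G(12) = mex{1,1} = 0
G(13) = mex{0,0} = 1
G(14) = mex{1,1} = 0
G(15) = mex{0,0} = 1
G(16) = mex{1,1} = 0
G(17) = mex{0,0} = 1
P-positions are exactly the n with G(n) = 0.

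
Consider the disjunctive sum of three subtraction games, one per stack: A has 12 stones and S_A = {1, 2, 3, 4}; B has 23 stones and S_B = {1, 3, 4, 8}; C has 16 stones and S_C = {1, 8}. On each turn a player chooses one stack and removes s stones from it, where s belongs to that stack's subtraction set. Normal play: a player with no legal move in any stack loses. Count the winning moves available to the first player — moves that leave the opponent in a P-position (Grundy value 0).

Stack A, S = {1, 2, 3, 4}:
n :  0  1  2  3  4  5  6  7  8  9 10 11 12
G :  0  1  2  3  4  0  1  2  3  4  0  1  2
G_A(12) = 2.
Stack B, S = {1, 3, 4, 8}:
n :  0  1  2  3  4  5  6  7  8  9 10 11 12 13 14 15 16 17 18 19 20 21 22 23
G :  0  1  0  1  2  3  2  0  1  0  1  2  3  2  0  1  0  1  2  3  2  0  1  0
G_B(23) = 0.
Stack C, S = {1, 8}:
G(0) = 0
G(1) = mex{0} = 1
G(2) = mex{1} = 0
G(3) = mex{0} = 1
G(4) = mex{1} = 0
G(5) = mex{0} = 1
G(6) = mex{1} = 0
G(7) = mex{0} = 1
G(8) = mex{1,0} = 2
G(9) = mex{2,1} = 0
G(10) = mex{0,0} = 1
G(11) = mex{1,1} = 0
G(12) = mex{0,0} = 1
G(13) = mex{1,1} = 0
G(14) = mex{0,0} = 1
G(15) = mex{1,1} = 0
G(16) = mex{0,2} = 1
G_C(16) = 1.
Combined Grundy value = 2 ⊕ 0 ⊕ 1 = 3.
A winning move leaves total XOR = 0, i.e. changes one component's Grundy value g to g ⊕ X where X is the current total.
Stack A: need g' = 2⊕3 = 1. Options: 12−1→G=1, 12−2→G=0, 12−3→G=4, 12−4→G=3. Hits: 1.
Stack B: need g' = 0⊕3 = 3. Options: 23−1→G=1, 23−3→G=2, 23−4→G=3, 23−8→G=1. Hits: 1.
Stack C: need g' = 1⊕3 = 2. Options: 16−1→G=0, 16−8→G=2. Hits: 1.

3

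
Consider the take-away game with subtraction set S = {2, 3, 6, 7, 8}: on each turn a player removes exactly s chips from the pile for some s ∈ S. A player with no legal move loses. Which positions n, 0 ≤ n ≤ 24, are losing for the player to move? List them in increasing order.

G(0) = 0
G(1) = mex{} = 0
G(2) = mex{0} = 1
G(3) = mex{0,0} = 1
G(4) = mex{1,0} = 2
G(5) = mex{1,1} = 0
G(6) = mex{2,1,0} = 3
G(7) = mex{0,2,0,0} = 1
G(8) = mex{3,0,1,0,0} = 2
G(9) = mex{1,3,1,1,0} = 2
G(10) = mex{2,1,2,1,1} = 0
G(11) = mex{2,2,0,2,1} = 3
G(12) = mex{0,2,3,0,2} = 1
G(13) = mex{3,0,1,3,0} = 2
G(14) = mex{1,3,2,1,3} = 0
G(15) = mex{2,1,2,2,1} = 0
G(16) = mex{0,2,0,2,2} = 1
G(17) = mex{0,0,3,0,2} = 1
G(18) = mex{1,0,1,3,0} = 2
G(19) = mex{1,1,2,1,3} = 0
G(20) = mex{2,1,0,2,1} = 3
G(21) = mex{0,2,0,0,2} = 1
G(22) = mex{3,0,1,0,0} = 2
G(23) = mex{1,3,1,1,0} = 2
G(24) = mex{2,1,2,1,1} = 0
P-positions are exactly the n with G(n) = 0.

0, 1, 5, 10, 14, 15, 19, 24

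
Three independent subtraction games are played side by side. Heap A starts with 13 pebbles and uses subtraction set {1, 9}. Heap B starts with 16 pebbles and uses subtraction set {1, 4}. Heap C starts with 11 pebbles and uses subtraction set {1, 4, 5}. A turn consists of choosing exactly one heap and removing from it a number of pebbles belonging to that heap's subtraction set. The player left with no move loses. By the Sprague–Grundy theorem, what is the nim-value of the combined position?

1

Heap A, S = {1, 9}:
G(0) = 0
G(1) = mex{0} = 1
G(2) = mex{1} = 0
G(3) = mex{0} = 1
G(4) = mex{1} = 0
G(5) = mex{0} = 1
G(6) = mex{1} = 0
G(7) = mex{0} = 1
G(8) = mex{1} = 0
G(9) = mex{0,0} = 1
G(10) = mex{1,1} = 0
G(11) = mex{0,0} = 1
G(12) = mex{1,1} = 0
G(13) = mex{0,0} = 1
G_A(13) = 1.
Heap B, S = {1, 4}:
G(0) = 0
G(1) = mex{0} = 1
G(2) = mex{1} = 0
G(3) = mex{0} = 1
G(4) = mex{1,0} = 2
G(5) = mex{2,1} = 0
G(6) = mex{0,0} = 1
G(7) = mex{1,1} = 0
G(8) = mex{0,2} = 1
G(9) = mex{1,0} = 2
G(10) = mex{2,1} = 0
G(11) = mex{0,0} = 1
G(12) = mex{1,1} = 0
G(13) = mex{0,2} = 1
G(14) = mex{1,0} = 2
G(15) = mex{2,1} = 0
G(16) = mex{0,0} = 1
G_B(16) = 1.
Heap C, S = {1, 4, 5}:
n :  0  1  2  3  4  5  6  7  8  9 10 11
G :  0  1  0  1  2  3  2  3  0  1  0  1
G_C(11) = 1.
Combined Grundy value = 1 ⊕ 1 ⊕ 1 = 1.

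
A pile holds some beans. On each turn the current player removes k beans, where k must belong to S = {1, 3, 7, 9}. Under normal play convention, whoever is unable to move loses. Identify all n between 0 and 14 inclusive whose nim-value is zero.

0, 2, 4, 6, 8, 10, 12, 14

G(0) = 0
G(1) = mex{0} = 1
G(2) = mex{1} = 0
G(3) = mex{0,0} = 1
G(4) = mex{1,1} = 0
G(5) = mex{0,0} = 1
G(6) = mex{1,1} = 0
G(7) = mex{0,0,0} = 1
G(8) = mex{1,1,1} = 0
G(9) = mex{0,0,0,0} = 1
G(10) = mex{1,1,1,1} = 0
G(11) = mex{0,0,0,0} = 1
G(12) = mex{1,1,1,1} = 0
G(13) = mex{0,0,0,0} = 1
G(14) = mex{1,1,1,1} = 0
P-positions are exactly the n with G(n) = 0.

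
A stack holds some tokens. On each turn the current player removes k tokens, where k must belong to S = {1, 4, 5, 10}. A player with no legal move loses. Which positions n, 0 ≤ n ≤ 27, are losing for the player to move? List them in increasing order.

n :  0  1  2  3  4  5  6  7  8  9 10 11 12 13 14 15 16 17 18 19 20 21 22 23 24 25 26 27
G :  0  1  0  1  2  3  2  3  0  1  4  0  1  2  0  1  3  0  1  2  0  1  2  0  1  2  0  1
P-positions are exactly the n with G(n) = 0.

0, 2, 8, 11, 14, 17, 20, 23, 26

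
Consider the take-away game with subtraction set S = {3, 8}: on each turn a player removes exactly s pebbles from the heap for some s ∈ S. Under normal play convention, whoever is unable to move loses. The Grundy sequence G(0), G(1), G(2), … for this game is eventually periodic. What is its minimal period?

11

n :  0  1  2  3  4  5  6  7  8  9 10 11 12 13 14 15 16 17 18 19 20 21 22 23
G :  0  0  0  1  1  1  0  0  2  1  1  0  0  0  1  1  1  0  0  2  1  1  0  0
G(n+11) = G(n) holds for n = 0,…,7 (a full window of length max(S) = 8), so the sequence is purely periodic with period 11.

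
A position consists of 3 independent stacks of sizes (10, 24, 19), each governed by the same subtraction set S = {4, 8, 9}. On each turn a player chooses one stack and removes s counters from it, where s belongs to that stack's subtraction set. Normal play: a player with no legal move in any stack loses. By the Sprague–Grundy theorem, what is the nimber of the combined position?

1

All stacks use S = {4, 8, 9}:
G(0) = 0
G(1) = mex{} = 0
G(2) = mex{} = 0
G(3) = mex{} = 0
G(4) = mex{0} = 1
G(5) = mex{0} = 1
G(6) = mex{0} = 1
G(7) = mex{0} = 1
G(8) = mex{1,0} = 2
G(9) = mex{1,0,0} = 2
G(10) = mex{1,0,0} = 2
G(11) = mex{1,0,0} = 2
G(12) = mex{2,1,0} = 3
G(13) = mex{2,1,1} = 0
G(14) = mex{2,1,1} = 0
G(15) = mex{2,1,1} = 0
G(16) = mex{3,2,1} = 0
G(17) = mex{0,2,2} = 1
G(18) = mex{0,2,2} = 1
G(19) = mex{0,2,2} = 1
G(20) = mex{0,3,2} = 1
G(21) = mex{1,0,3} = 2
G(22) = mex{1,0,0} = 2
G(23) = mex{1,0,0} = 2
G(24) = mex{1,0,0} = 2
Stack A: G(10) = 2.
Stack B: G(24) = 2.
Stack C: G(19) = 1.
Combined Grundy value = 2 ⊕ 2 ⊕ 1 = 1.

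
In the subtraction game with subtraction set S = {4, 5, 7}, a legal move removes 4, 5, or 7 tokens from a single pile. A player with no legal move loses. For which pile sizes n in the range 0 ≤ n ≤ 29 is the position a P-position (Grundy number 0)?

0, 1, 2, 3, 11, 12, 13, 14, 22, 23, 24, 25

n :  0  1  2  3  4  5  6  7  8  9 10 11 12 13 14 15 16 17 18 19 20 21 22 23 24 25 26 27 28 29
G :  0  0  0  0  1  1  1  1  2  2  2  0  0  0  0  1  1  1  1  2  2  2  0  0  0  0  1  1  1  1
P-positions are exactly the n with G(n) = 0.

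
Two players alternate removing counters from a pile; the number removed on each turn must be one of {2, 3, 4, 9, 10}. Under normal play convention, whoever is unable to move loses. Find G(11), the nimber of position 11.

2

G(0) = 0
G(1) = mex{} = 0
G(2) = mex{0} = 1
G(3) = mex{0,0} = 1
G(4) = mex{1,0,0} = 2
G(5) = mex{1,1,0} = 2
G(6) = mex{2,1,1} = 0
G(7) = mex{2,2,1} = 0
G(8) = mex{0,2,2} = 1
G(9) = mex{0,0,2,0} = 1
G(10) = mex{1,0,0,0,0} = 2
G(11) = mex{1,1,0,1,0} = 2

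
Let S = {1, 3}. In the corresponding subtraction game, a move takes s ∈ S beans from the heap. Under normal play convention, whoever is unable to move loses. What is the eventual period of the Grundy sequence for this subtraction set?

2

n :  0  1  2  3  4  5  6  7  8  9 10 11 12 13 14
G :  0  1  0  1  0  1  0  1  0  1  0  1  0  1  0
G(n+2) = G(n) holds for n = 0,…,2 (a full window of length max(S) = 3), so the sequence is purely periodic with period 2.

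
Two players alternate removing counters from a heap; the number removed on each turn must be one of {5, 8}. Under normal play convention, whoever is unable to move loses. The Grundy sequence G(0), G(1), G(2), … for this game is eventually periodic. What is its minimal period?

13

G(0) = 0
G(1) = mex{} = 0
G(2) = mex{} = 0
G(3) = mex{} = 0
G(4) = mex{} = 0
G(5) = mex{0} = 1
G(6) = mex{0} = 1
G(7) = mex{0} = 1
G(8) = mex{0,0} = 1
G(9) = mex{0,0} = 1
G(10) = mex{1,0} = 2
G(11) = mex{1,0} = 2
G(12) = mex{1,0} = 2
G(13) = mex{1,1} = 0
G(14) = mex{1,1} = 0
G(15) = mex{2,1} = 0
G(16) = mex{2,1} = 0
G(17) = mex{2,1} = 0
G(18) = mex{0,2} = 1
G(19) = mex{0,2} = 1
G(20) = mex{0,2} = 1
G(21) = mex{0,0} = 1
G(22) = mex{0,0} = 1
G(23) = mex{1,0} = 2
G(24) = mex{1,0} = 2
G(25) = mex{1,0} = 2
G(26) = mex{1,1} = 0
G(27) = mex{1,1} = 0
G(n+13) = G(n) holds for n = 0,…,7 (a full window of length max(S) = 8), so the sequence is purely periodic with period 13.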